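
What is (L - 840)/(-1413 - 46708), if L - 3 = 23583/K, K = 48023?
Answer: 40171668/2310914783 ≈ 0.017383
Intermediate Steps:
L = 167652/48023 (L = 3 + 23583/48023 = 167652/48023 ≈ 3.4911)
(L - 840)/(-1413 - 46708) = (167652/48023 - 840)/(-1413 - 46708) = -40171668/48023/(-48121) = -40171668/48023*(-1/48121) = 40171668/2310914783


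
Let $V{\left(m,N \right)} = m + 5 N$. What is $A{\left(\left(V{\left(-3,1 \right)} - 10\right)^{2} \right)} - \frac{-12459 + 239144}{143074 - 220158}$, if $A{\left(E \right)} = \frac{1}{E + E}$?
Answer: $\frac{7273191}{2466688} \approx 2.9486$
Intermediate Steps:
$A{\left(E \right)} = \frac{1}{2 E}$
$A{\left(\left(V{\left(-3,1 \right)} - 10\right)^{2} \right)} - \frac{-12459 + 239144}{143074 - 220158} = \frac{1}{2 \left(\left(-3 + 5 \cdot 1\right) - 10\right)^{2}} - \frac{-12459 + 239144}{143074 - 220158} = \frac{1}{2 \left(\left(-3 + 5\right) - 10\right)^{2}} - \frac{226685}{-77084} = \frac{1}{2 \left(2 - 10\right)^{2}} - 226685 \left(- \frac{1}{77084}\right) = \frac{1}{2 \left(-8\right)^{2}} - - \frac{226685}{77084} = \frac{1}{2 \cdot 64} + \frac{226685}{77084} = \frac{1}{2} \cdot \frac{1}{64} + \frac{226685}{77084} = \frac{1}{128} + \frac{226685}{77084} = \frac{7273191}{2466688}$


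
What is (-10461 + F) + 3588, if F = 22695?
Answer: 15822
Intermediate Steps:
(-10461 + F) + 3588 = (-10461 + 22695) + 3588 = 12234 + 3588 = 15822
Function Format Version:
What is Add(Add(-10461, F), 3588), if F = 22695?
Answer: 15822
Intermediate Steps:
Add(Add(-10461, F), 3588) = Add(Add(-10461, 22695), 3588) = Add(12234, 3588) = 15822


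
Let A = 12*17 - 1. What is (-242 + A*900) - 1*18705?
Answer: 163753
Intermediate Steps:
A = 203 (A = 204 - 1 = 203)
(-242 + A*900) - 1*18705 = (-242 + 203*900) - 1*18705 = (-242 + 182700) - 18705 = 182458 - 18705 = 163753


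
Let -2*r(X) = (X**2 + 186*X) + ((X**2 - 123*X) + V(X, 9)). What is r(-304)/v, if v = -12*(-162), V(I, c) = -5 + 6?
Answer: -18409/432 ≈ -42.613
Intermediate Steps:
V(I, c) = 1
v = 1944
r(X) = -1/2 - X**2 - 63*X/2 (r(X) = -((X**2 + 186*X) + ((X**2 - 123*X) + 1))/2 = -((X**2 + 186*X) + (1 + X**2 - 123*X))/2 = -(1 + 2*X**2 + 63*X)/2 = -1/2 - X**2 - 63*X/2)
r(-304)/v = (-1/2 - 1*(-304)**2 - 63/2*(-304))/1944 = (-1/2 - 1*92416 + 9576)*(1/1944) = (-1/2 - 92416 + 9576)*(1/1944) = -165681/2*1/1944 = -18409/432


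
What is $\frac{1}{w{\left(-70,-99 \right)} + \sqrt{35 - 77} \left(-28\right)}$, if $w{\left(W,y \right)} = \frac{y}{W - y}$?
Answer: $- \frac{957}{9234083} + \frac{23548 i \sqrt{42}}{27702249} \approx -0.00010364 + 0.0055089 i$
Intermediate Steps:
$\frac{1}{w{\left(-70,-99 \right)} + \sqrt{35 - 77} \left(-28\right)} = \frac{1}{- \frac{99}{-70 - -99} + \sqrt{35 - 77} \left(-28\right)} = \frac{1}{- \frac{99}{-70 + 99} + \sqrt{-42} \left(-28\right)} = \frac{1}{- \frac{99}{29} + i \sqrt{42} \left(-28\right)} = \frac{1}{\left(-99\right) \frac{1}{29} - 28 i \sqrt{42}} = \frac{1}{- \frac{99}{29} - 28 i \sqrt{42}}$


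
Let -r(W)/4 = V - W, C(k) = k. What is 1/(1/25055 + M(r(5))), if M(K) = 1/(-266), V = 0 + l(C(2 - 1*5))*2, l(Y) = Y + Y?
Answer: -6664630/24789 ≈ -268.85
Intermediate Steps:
l(Y) = 2*Y
V = -12 (V = 0 + (2*(2 - 1*5))*2 = 0 + (2*(2 - 5))*2 = 0 + (2*(-3))*2 = 0 - 6*2 = 0 - 12 = -12)
r(W) = 48 + 4*W (r(W) = -4*(-12 - W) = 48 + 4*W)
M(K) = -1/266
1/(1/25055 + M(r(5))) = 1/(1/25055 - 1/266) = 1/(-24789/6664630) = -6664630/24789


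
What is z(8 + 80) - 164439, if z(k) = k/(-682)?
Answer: -5097613/31 ≈ -1.6444e+5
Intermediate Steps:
z(k) = -k/682 (z(k) = k*(-1/682) = -k/682)
z(8 + 80) - 164439 = -(8 + 80)/682 - 164439 = -1/682*88 - 164439 = -4/31 - 164439 = -5097613/31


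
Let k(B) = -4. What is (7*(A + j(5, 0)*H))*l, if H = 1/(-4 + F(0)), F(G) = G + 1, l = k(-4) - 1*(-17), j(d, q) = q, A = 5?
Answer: 455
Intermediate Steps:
l = 13 (l = -4 - 1*(-17) = -4 + 17 = 13)
F(G) = 1 + G
H = -1/3 (H = 1/(-4 + (1 + 0)) = 1/(-4 + 1) = 1/(-3) = -1/3 ≈ -0.33333)
(7*(A + j(5, 0)*H))*l = (7*(5 + 0*(-1/3)))*13 = (7*(5 + 0))*13 = (7*5)*13 = 35*13 = 455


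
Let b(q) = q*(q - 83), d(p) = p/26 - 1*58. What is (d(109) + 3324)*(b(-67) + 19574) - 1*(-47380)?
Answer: 1260006240/13 ≈ 9.6924e+7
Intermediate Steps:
d(p) = -58 + p/26 (d(p) = p*(1/26) - 58 = p/26 - 58 = -58 + p/26)
b(q) = q*(-83 + q)
(d(109) + 3324)*(b(-67) + 19574) - 1*(-47380) = ((-58 + (1/26)*109) + 3324)*(-67*(-83 - 67) + 19574) - 1*(-47380) = ((-58 + 109/26) + 3324)*(-67*(-150) + 19574) + 47380 = (-1399/26 + 3324)*(10050 + 19574) + 47380 = (85025/26)*29624 + 47380 = 1259390300/13 + 47380 = 1260006240/13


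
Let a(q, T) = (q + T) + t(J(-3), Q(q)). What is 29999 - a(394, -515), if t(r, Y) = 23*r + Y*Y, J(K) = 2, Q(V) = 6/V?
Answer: 1167141857/38809 ≈ 30074.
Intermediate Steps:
t(r, Y) = Y² + 23*r (t(r, Y) = 23*r + Y² = Y² + 23*r)
a(q, T) = 46 + T + q + 36/q² (a(q, T) = (q + T) + ((6/q)² + 23*2) = (T + q) + (36/q² + 46) = (T + q) + (46 + 36/q²) = 46 + T + q + 36/q²)
29999 - a(394, -515) = 29999 - (46 - 515 + 394 + 36/394²) = 29999 - (46 - 515 + 394 + 36*(1/155236)) = 29999 - (46 - 515 + 394 + 9/38809) = 29999 - 1*(-2910666/38809) = 29999 + 2910666/38809 = 1167141857/38809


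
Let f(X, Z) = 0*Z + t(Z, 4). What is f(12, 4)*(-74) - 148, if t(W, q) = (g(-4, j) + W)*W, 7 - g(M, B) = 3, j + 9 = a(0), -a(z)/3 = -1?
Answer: -2516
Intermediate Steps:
a(z) = 3 (a(z) = -3*(-1) = 3)
j = -6 (j = -9 + 3 = -6)
g(M, B) = 4 (g(M, B) = 7 - 1*3 = 7 - 3 = 4)
t(W, q) = W*(4 + W) (t(W, q) = (4 + W)*W = W*(4 + W))
f(X, Z) = Z*(4 + Z) (f(X, Z) = 0*Z + Z*(4 + Z) = 0 + Z*(4 + Z) = Z*(4 + Z))
f(12, 4)*(-74) - 148 = (4*(4 + 4))*(-74) - 148 = (4*8)*(-74) - 148 = 32*(-74) - 148 = -2368 - 148 = -2516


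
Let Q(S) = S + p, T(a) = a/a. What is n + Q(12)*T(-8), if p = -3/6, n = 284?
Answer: 591/2 ≈ 295.50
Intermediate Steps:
p = -1/2 (p = -3*1/6 = -1/2 ≈ -0.50000)
T(a) = 1
Q(S) = -1/2 + S (Q(S) = S - 1/2 = -1/2 + S)
n + Q(12)*T(-8) = 284 + (-1/2 + 12)*1 = 284 + (23/2)*1 = 284 + 23/2 = 591/2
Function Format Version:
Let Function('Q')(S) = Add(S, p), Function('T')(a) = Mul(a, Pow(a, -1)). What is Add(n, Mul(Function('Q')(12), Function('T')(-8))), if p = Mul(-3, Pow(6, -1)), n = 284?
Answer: Rational(591, 2) ≈ 295.50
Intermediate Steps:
p = Rational(-1, 2) (p = Mul(-3, Rational(1, 6)) = Rational(-1, 2) ≈ -0.50000)
Function('T')(a) = 1
Function('Q')(S) = Add(Rational(-1, 2), S) (Function('Q')(S) = Add(S, Rational(-1, 2)) = Add(Rational(-1, 2), S))
Add(n, Mul(Function('Q')(12), Function('T')(-8))) = Add(284, Mul(Add(Rational(-1, 2), 12), 1)) = Add(284, Mul(Rational(23, 2), 1)) = Add(284, Rational(23, 2)) = Rational(591, 2)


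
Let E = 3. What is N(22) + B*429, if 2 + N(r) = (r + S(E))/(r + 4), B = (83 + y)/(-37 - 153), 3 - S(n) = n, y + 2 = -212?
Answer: 727737/2470 ≈ 294.63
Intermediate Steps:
y = -214 (y = -2 - 212 = -214)
S(n) = 3 - n
B = 131/190 (B = (83 - 214)/(-37 - 153) = -131/(-190) = -131*(-1/190) = 131/190 ≈ 0.68947)
N(r) = -2 + r/(4 + r) (N(r) = -2 + (r + (3 - 1*3))/(r + 4) = -2 + (r + (3 - 3))/(4 + r) = -2 + (r + 0)/(4 + r) = -2 + r/(4 + r))
N(22) + B*429 = (-8 - 1*22)/(4 + 22) + (131/190)*429 = (-8 - 22)/26 + 56199/190 = (1/26)*(-30) + 56199/190 = -15/13 + 56199/190 = 727737/2470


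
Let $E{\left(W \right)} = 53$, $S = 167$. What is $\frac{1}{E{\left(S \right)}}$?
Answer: $\frac{1}{53} \approx 0.018868$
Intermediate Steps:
$\frac{1}{E{\left(S \right)}} = \frac{1}{53}$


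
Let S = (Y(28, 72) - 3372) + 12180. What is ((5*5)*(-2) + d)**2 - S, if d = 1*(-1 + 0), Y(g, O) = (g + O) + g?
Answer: -6335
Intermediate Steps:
Y(g, O) = O + 2*g (Y(g, O) = (O + g) + g = O + 2*g)
S = 8936 (S = ((72 + 2*28) - 3372) + 12180 = ((72 + 56) - 3372) + 12180 = (128 - 3372) + 12180 = -3244 + 12180 = 8936)
d = -1 (d = 1*(-1) = -1)
((5*5)*(-2) + d)**2 - S = ((5*5)*(-2) - 1)**2 - 1*8936 = (25*(-2) - 1)**2 - 8936 = (-50 - 1)**2 - 8936 = (-51)**2 - 8936 = 2601 - 8936 = -6335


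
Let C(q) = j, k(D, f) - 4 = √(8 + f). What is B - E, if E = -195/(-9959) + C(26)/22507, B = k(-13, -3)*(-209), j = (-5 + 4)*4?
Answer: -187391419097/224147213 - 209*√5 ≈ -1303.4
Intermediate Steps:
k(D, f) = 4 + √(8 + f)
j = -4 (j = -1*4 = -4)
C(q) = -4
B = -836 - 209*√5 (B = (4 + √(8 - 3))*(-209) = (4 + √5)*(-209) = -836 - 209*√5 ≈ -1303.3)
E = 4349029/224147213 (E = -195/(-9959) - 4/22507 = -195*(-1/9959) - 4*1/22507 = 195/9959 - 4/22507 = 4349029/224147213 ≈ 0.019403)
B - E = (-836 - 209*√5) - 1*4349029/224147213 = (-836 - 209*√5) - 4349029/224147213 = -187391419097/224147213 - 209*√5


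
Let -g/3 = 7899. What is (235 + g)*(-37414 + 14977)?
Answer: 526416894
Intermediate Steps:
g = -23697 (g = -3*7899 = -23697)
(235 + g)*(-37414 + 14977) = (235 - 23697)*(-37414 + 14977) = -23462*(-22437) = 526416894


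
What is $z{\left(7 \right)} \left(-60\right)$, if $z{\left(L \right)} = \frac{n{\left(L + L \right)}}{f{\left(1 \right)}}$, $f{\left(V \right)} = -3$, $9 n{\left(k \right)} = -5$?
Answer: $- \frac{100}{9} \approx -11.111$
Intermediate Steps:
$n{\left(k \right)} = - \frac{5}{9}$ ($n{\left(k \right)} = \frac{1}{9} \left(-5\right) = - \frac{5}{9}$)
$z{\left(L \right)} = \frac{5}{27}$ ($z{\left(L \right)} = - \frac{5}{9 \left(-3\right)} = \left(- \frac{5}{9}\right) \left(- \frac{1}{3}\right) = \frac{5}{27}$)
$z{\left(7 \right)} \left(-60\right) = \frac{5}{27} \left(-60\right) = - \frac{100}{9}$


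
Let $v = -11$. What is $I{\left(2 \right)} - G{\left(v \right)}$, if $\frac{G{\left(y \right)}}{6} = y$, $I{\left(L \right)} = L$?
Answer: $68$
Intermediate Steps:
$G{\left(y \right)} = 6 y$
$I{\left(2 \right)} - G{\left(v \right)} = 2 - 6 \left(-11\right) = 2 - -66 = 2 + 66 = 68$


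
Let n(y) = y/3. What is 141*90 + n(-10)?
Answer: 38060/3 ≈ 12687.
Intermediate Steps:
n(y) = y/3 (n(y) = y*(1/3) = y/3)
141*90 + n(-10) = 141*90 + (1/3)*(-10) = 12690 - 10/3 = 38060/3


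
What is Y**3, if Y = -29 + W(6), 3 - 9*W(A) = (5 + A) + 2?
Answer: -19902511/729 ≈ -27301.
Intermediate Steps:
W(A) = -4/9 - A/9 (W(A) = 1/3 - ((5 + A) + 2)/9 = 1/3 - (7 + A)/9 = 1/3 + (-7/9 - A/9) = -4/9 - A/9)
Y = -271/9 (Y = -29 + (-4/9 - 1/9*6) = -29 + (-4/9 - 2/3) = -29 - 10/9 = -271/9 ≈ -30.111)
Y**3 = (-271/9)**3 = -19902511/729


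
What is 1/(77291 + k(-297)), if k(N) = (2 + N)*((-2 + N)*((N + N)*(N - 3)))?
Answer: 1/15718208291 ≈ 6.3620e-11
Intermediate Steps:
k(N) = 2*N*(-3 + N)*(-2 + N)*(2 + N) (k(N) = (2 + N)*((-2 + N)*((2*N)*(-3 + N))) = (2 + N)*((-2 + N)*(2*N*(-3 + N))) = (2 + N)*(2*N*(-3 + N)*(-2 + N)) = 2*N*(-3 + N)*(-2 + N)*(2 + N))
1/(77291 + k(-297)) = 1/(77291 + 2*(-297)*(12 + (-297)**3 - 4*(-297) - 3*(-297)**2)) = 1/(77291 + 2*(-297)*(12 - 26198073 + 1188 - 3*88209)) = 1/(77291 + 2*(-297)*(12 - 26198073 + 1188 - 264627)) = 1/(77291 + 2*(-297)*(-26461500)) = 1/(77291 + 15718131000) = 1/15718208291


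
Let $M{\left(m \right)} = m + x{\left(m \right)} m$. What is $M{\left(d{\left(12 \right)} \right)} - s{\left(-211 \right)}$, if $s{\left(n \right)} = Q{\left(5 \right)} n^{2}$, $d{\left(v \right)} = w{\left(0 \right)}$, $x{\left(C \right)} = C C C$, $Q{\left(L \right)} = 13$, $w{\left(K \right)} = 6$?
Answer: $-577471$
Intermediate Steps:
$x{\left(C \right)} = C^{3}$ ($x{\left(C \right)} = C^{2} C = C^{3}$)
$d{\left(v \right)} = 6$
$s{\left(n \right)} = 13 n^{2}$
$M{\left(m \right)} = m + m^{4}$ ($M{\left(m \right)} = m + m^{3} m = m + m^{4}$)
$M{\left(d{\left(12 \right)} \right)} - s{\left(-211 \right)} = \left(6 + 6^{4}\right) - 13 \left(-211\right)^{2} = \left(6 + 1296\right) - 13 \cdot 44521 = 1302 - 578773 = -577471$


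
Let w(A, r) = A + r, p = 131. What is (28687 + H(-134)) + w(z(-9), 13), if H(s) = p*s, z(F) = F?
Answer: 11137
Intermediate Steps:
H(s) = 131*s
(28687 + H(-134)) + w(z(-9), 13) = (28687 + 131*(-134)) + (-9 + 13) = (28687 - 17554) + 4 = 11133 + 4 = 11137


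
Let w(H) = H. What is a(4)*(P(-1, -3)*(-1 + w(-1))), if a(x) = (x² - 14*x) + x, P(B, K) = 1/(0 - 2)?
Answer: -36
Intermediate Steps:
P(B, K) = -½ (P(B, K) = 1/(-2) = -½)
a(x) = x² - 13*x
a(4)*(P(-1, -3)*(-1 + w(-1))) = (4*(-13 + 4))*(-(-1 - 1)/2) = (4*(-9))*(-½*(-2)) = -36*1 = -36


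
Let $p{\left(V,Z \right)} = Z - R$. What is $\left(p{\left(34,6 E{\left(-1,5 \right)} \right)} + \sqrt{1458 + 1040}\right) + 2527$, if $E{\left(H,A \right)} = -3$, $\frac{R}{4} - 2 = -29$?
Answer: $2617 + \sqrt{2498} \approx 2667.0$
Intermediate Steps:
$R = -108$ ($R = 8 + 4 \left(-29\right) = 8 - 116 = -108$)
$p{\left(V,Z \right)} = 108 + Z$ ($p{\left(V,Z \right)} = Z - -108 = Z + 108 = 108 + Z$)
$\left(p{\left(34,6 E{\left(-1,5 \right)} \right)} + \sqrt{1458 + 1040}\right) + 2527 = \left(\left(108 + 6 \left(-3\right)\right) + \sqrt{1458 + 1040}\right) + 2527 = \left(\left(108 - 18\right) + \sqrt{2498}\right) + 2527 = \left(90 + \sqrt{2498}\right) + 2527 = 2617 + \sqrt{2498}$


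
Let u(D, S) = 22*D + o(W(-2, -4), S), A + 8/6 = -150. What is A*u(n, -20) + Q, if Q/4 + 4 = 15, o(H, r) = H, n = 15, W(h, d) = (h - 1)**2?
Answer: -51258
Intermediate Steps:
W(h, d) = (-1 + h)**2
A = -454/3 (A = -4/3 - 150 = -454/3 ≈ -151.33)
u(D, S) = 9 + 22*D (u(D, S) = 22*D + (-1 - 2)**2 = 22*D + (-3)**2 = 22*D + 9 = 9 + 22*D)
Q = 44 (Q = -16 + 4*15 = -16 + 60 = 44)
A*u(n, -20) + Q = -454*(9 + 22*15)/3 + 44 = -454*(9 + 330)/3 + 44 = -454/3*339 + 44 = -51302 + 44 = -51258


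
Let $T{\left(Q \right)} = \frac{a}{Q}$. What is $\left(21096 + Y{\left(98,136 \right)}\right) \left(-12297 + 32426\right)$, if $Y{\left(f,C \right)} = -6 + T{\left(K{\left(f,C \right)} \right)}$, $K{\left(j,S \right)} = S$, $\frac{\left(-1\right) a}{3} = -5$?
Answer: $\frac{57735104895}{136} \approx 4.2452 \cdot 10^{8}$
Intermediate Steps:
$a = 15$ ($a = \left(-3\right) \left(-5\right) = 15$)
$T{\left(Q \right)} = \frac{15}{Q}$
$Y{\left(f,C \right)} = -6 + \frac{15}{C}$
$\left(21096 + Y{\left(98,136 \right)}\right) \left(-12297 + 32426\right) = \left(21096 - \left(6 - \frac{15}{136}\right)\right) \left(-12297 + 32426\right) = \left(21096 + \left(-6 + 15 \cdot \frac{1}{136}\right)\right) 20129 = \left(21096 + \left(-6 + \frac{15}{136}\right)\right) 20129 = \left(21096 - \frac{801}{136}\right) 20129 = \frac{2868255}{136} \cdot 20129 = \frac{57735104895}{136}$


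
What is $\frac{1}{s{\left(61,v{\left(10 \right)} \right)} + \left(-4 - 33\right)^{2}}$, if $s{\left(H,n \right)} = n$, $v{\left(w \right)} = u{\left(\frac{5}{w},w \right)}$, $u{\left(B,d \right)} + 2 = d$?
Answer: $\frac{1}{1377} \approx 0.00072622$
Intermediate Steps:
$u{\left(B,d \right)} = -2 + d$
$v{\left(w \right)} = -2 + w$
$\frac{1}{s{\left(61,v{\left(10 \right)} \right)} + \left(-4 - 33\right)^{2}} = \frac{1}{\left(-2 + 10\right) + \left(-4 - 33\right)^{2}} = \frac{1}{8 + \left(-37\right)^{2}} = \frac{1}{8 + 1369} = \frac{1}{1377}$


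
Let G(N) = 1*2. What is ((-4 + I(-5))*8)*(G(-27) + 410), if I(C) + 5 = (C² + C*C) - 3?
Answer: 125248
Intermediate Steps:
I(C) = -8 + 2*C² (I(C) = -5 + ((C² + C*C) - 3) = -5 + ((C² + C²) - 3) = -5 + (2*C² - 3) = -5 + (-3 + 2*C²) = -8 + 2*C²)
G(N) = 2
((-4 + I(-5))*8)*(G(-27) + 410) = ((-4 + (-8 + 2*(-5)²))*8)*(2 + 410) = ((-4 + (-8 + 2*25))*8)*412 = ((-4 + (-8 + 50))*8)*412 = ((-4 + 42)*8)*412 = (38*8)*412 = 304*412 = 125248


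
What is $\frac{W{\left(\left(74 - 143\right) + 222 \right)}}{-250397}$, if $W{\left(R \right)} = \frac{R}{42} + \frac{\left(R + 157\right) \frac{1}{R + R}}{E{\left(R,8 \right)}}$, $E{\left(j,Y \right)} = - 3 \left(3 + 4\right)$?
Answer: $- \frac{23099}{1609051122} \approx -1.4356 \cdot 10^{-5}$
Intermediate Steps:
$E{\left(j,Y \right)} = -21$ ($E{\left(j,Y \right)} = \left(-3\right) 7 = -21$)
$W{\left(R \right)} = \frac{R}{42} - \frac{157 + R}{42 R}$ ($W{\left(R \right)} = \frac{R}{42} + \frac{\left(R + 157\right) \frac{1}{R + R}}{-21} = R \frac{1}{42} + \frac{157 + R}{2 R} \left(- \frac{1}{21}\right) = \frac{R}{42} + \left(157 + R\right) \frac{1}{2 R} \left(- \frac{1}{21}\right) = \frac{R}{42} + \frac{157 + R}{2 R} \left(- \frac{1}{21}\right) = \frac{R}{42} - \frac{157 + R}{42 R}$)
$\frac{W{\left(\left(74 - 143\right) + 222 \right)}}{-250397} = \frac{\frac{1}{42} \frac{1}{\left(74 - 143\right) + 222} \left(-157 + \left(\left(74 - 143\right) + 222\right)^{2} - \left(\left(74 - 143\right) + 222\right)\right)}{-250397} = \frac{-157 + \left(\left(74 - 143\right) + 222\right)^{2} - \left(\left(74 - 143\right) + 222\right)}{42 \left(\left(74 - 143\right) + 222\right)} \left(- \frac{1}{250397}\right) = \frac{-157 + \left(-69 + 222\right)^{2} - \left(-69 + 222\right)}{42 \left(-69 + 222\right)} \left(- \frac{1}{250397}\right) = \frac{-157 + 153^{2} - 153}{42 \cdot 153} \left(- \frac{1}{250397}\right) = \frac{1}{42} \cdot \frac{1}{153} \left(-157 + 23409 - 153\right) \left(- \frac{1}{250397}\right) = \frac{1}{42} \cdot \frac{1}{153} \cdot 23099 \left(- \frac{1}{250397}\right) = \frac{23099}{6426} \left(- \frac{1}{250397}\right) = - \frac{23099}{1609051122}$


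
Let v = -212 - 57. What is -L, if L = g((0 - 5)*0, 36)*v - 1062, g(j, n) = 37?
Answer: 11015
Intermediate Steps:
v = -269
L = -11015 (L = 37*(-269) - 1062 = -9953 - 1062 = -11015)
-L = -1*(-11015) = 11015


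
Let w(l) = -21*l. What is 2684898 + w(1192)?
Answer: 2659866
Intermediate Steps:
w(l) = -21*l
2684898 + w(1192) = 2684898 - 21*1192 = 2684898 - 25032 = 2659866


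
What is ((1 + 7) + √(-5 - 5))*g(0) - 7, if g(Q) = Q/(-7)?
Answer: -7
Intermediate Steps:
g(Q) = -Q/7 (g(Q) = Q*(-⅐) = -Q/7)
((1 + 7) + √(-5 - 5))*g(0) - 7 = ((1 + 7) + √(-5 - 5))*(-⅐*0) - 7 = (8 + √(-10))*0 - 7 = (8 + I*√10)*0 - 7 = 0 - 7 = -7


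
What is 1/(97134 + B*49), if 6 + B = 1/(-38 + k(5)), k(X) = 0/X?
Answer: 38/3679871 ≈ 1.0326e-5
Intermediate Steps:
k(X) = 0
B = -229/38 (B = -6 + 1/(-38 + 0) = -6 + 1/(-38) = -6 - 1/38 = -229/38 ≈ -6.0263)
1/(97134 + B*49) = 1/(97134 - 229/38*49) = 1/(97134 - 11221/38) = 1/(3679871/38) = 38/3679871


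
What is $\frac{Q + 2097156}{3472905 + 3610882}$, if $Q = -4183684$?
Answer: $- \frac{2086528}{7083787} \approx -0.29455$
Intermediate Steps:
$\frac{Q + 2097156}{3472905 + 3610882} = \frac{-4183684 + 2097156}{3472905 + 3610882} = - \frac{2086528}{7083787}$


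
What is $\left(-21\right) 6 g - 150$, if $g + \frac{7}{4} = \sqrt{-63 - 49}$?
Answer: $\frac{141}{2} - 504 i \sqrt{7} \approx 70.5 - 1333.5 i$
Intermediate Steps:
$g = - \frac{7}{4} + 4 i \sqrt{7}$ ($g = - \frac{7}{4} + \sqrt{-63 - 49} = - \frac{7}{4} + \sqrt{-112} = - \frac{7}{4} + 4 i \sqrt{7} \approx -1.75 + 10.583 i$)
$\left(-21\right) 6 g - 150 = \left(-21\right) 6 \left(- \frac{7}{4} + 4 i \sqrt{7}\right) - 150 = - 126 \left(- \frac{7}{4} + 4 i \sqrt{7}\right) - 150 = \left(\frac{441}{2} - 504 i \sqrt{7}\right) - 150 = \frac{141}{2} - 504 i \sqrt{7}$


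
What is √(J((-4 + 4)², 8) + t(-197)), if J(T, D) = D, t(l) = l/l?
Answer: 3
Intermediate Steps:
t(l) = 1
√(J((-4 + 4)², 8) + t(-197)) = √(8 + 1) = √9 = 3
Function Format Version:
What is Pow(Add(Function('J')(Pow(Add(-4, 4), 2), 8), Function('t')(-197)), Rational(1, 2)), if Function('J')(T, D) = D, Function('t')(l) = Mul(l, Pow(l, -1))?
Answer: 3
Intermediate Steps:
Function('t')(l) = 1
Pow(Add(Function('J')(Pow(Add(-4, 4), 2), 8), Function('t')(-197)), Rational(1, 2)) = Pow(Add(8, 1), Rational(1, 2)) = Pow(9, Rational(1, 2)) = 3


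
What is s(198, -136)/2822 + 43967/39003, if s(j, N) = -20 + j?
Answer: 65508704/55033233 ≈ 1.1903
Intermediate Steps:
s(198, -136)/2822 + 43967/39003 = (-20 + 198)/2822 + 43967/39003 = 178*(1/2822) + 43967*(1/39003) = 89/1411 + 43967/39003 = 65508704/55033233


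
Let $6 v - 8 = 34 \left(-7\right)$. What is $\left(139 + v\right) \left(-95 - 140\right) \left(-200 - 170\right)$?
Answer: $\frac{26258900}{3} \approx 8.753 \cdot 10^{6}$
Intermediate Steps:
$v = - \frac{115}{3}$ ($v = \frac{4}{3} + \frac{34 \left(-7\right)}{6} = \frac{4}{3} + \frac{1}{6} \left(-238\right) = \frac{4}{3} - \frac{119}{3} = - \frac{115}{3} \approx -38.333$)
$\left(139 + v\right) \left(-95 - 140\right) \left(-200 - 170\right) = \left(139 - \frac{115}{3}\right) \left(-95 - 140\right) \left(-200 - 170\right) = \frac{302 \left(\left(-235\right) \left(-370\right)\right)}{3} = \frac{302}{3} \cdot 86950 = \frac{26258900}{3}$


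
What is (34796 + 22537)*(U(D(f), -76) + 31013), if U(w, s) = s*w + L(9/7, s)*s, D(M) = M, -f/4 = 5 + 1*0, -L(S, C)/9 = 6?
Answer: 2100509121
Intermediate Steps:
L(S, C) = -54 (L(S, C) = -9*6 = -54)
f = -20 (f = -4*(5 + 1*0) = -4*(5 + 0) = -4*5 = -20)
U(w, s) = -54*s + s*w (U(w, s) = s*w - 54*s = -54*s + s*w)
(34796 + 22537)*(U(D(f), -76) + 31013) = (34796 + 22537)*(-76*(-54 - 20) + 31013) = 57333*(-76*(-74) + 31013) = 57333*(5624 + 31013) = 57333*36637 = 2100509121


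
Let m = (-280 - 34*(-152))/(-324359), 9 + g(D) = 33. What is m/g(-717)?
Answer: -611/973077 ≈ -0.00062791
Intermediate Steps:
g(D) = 24 (g(D) = -9 + 33 = 24)
m = -4888/324359 (m = (-280 + 5168)*(-1/324359) = 4888*(-1/324359) = -4888/324359 ≈ -0.015070)
m/g(-717) = -4888/324359/24 = -4888/324359*1/24 = -611/973077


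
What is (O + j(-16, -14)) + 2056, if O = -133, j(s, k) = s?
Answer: 1907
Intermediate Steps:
(O + j(-16, -14)) + 2056 = (-133 - 16) + 2056 = -149 + 2056 = 1907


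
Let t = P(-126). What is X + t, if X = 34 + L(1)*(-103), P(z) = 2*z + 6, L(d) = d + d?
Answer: -418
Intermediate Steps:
L(d) = 2*d
P(z) = 6 + 2*z
t = -246 (t = 6 + 2*(-126) = 6 - 252 = -246)
X = -172 (X = 34 + (2*1)*(-103) = 34 + 2*(-103) = 34 - 206 = -172)
X + t = -172 - 246 = -418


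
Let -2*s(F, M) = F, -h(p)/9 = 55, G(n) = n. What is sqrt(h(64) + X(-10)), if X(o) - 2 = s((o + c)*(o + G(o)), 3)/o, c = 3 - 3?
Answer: I*sqrt(483) ≈ 21.977*I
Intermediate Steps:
c = 0
h(p) = -495 (h(p) = -9*55 = -495)
s(F, M) = -F/2
X(o) = 2 - o (X(o) = 2 + (-(o + 0)*(o + o)/2)/o = 2 + (-o*2*o/2)/o = 2 + (-o**2)/o = 2 - o)
sqrt(h(64) + X(-10)) = sqrt(-495 + (2 - 1*(-10))) = sqrt(-495 + (2 + 10)) = sqrt(-495 + 12) = sqrt(-483) = I*sqrt(483)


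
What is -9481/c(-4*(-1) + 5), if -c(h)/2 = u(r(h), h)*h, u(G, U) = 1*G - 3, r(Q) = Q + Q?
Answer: 9481/270 ≈ 35.115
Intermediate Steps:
r(Q) = 2*Q
u(G, U) = -3 + G (u(G, U) = G - 3 = -3 + G)
c(h) = -2*h*(-3 + 2*h) (c(h) = -2*(-3 + 2*h)*h = -2*h*(-3 + 2*h))
-9481/c(-4*(-1) + 5) = -9481*1/(2*(3 - 2*(-4*(-1) + 5))*(-4*(-1) + 5)) = -9481*1/(2*(3 - 2*(4 + 5))*(4 + 5)) = -9481*1/(18*(3 - 2*9)) = -9481*1/(18*(3 - 18)) = -9481/(2*9*(-15)) = -9481/(-270) = -9481*(-1/270) = 9481/270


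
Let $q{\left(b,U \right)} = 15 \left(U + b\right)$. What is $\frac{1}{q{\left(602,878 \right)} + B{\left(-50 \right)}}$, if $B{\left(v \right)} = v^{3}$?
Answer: $- \frac{1}{102800} \approx -9.7276 \cdot 10^{-6}$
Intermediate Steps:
$q{\left(b,U \right)} = 15 U + 15 b$
$\frac{1}{q{\left(602,878 \right)} + B{\left(-50 \right)}} = \frac{1}{\left(15 \cdot 878 + 15 \cdot 602\right) + \left(-50\right)^{3}} = \frac{1}{\left(13170 + 9030\right) - 125000} = \frac{1}{22200 - 125000} = \frac{1}{-102800} = - \frac{1}{102800}$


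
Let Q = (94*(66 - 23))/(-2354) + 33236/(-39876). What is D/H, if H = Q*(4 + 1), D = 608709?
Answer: -7142294964717/149635210 ≈ -47731.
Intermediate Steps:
Q = -29927042/11733513 (Q = (94*43)*(-1/2354) + 33236*(-1/39876) = 4042*(-1/2354) - 8309/9969 = -2021/1177 - 8309/9969 = -29927042/11733513 ≈ -2.5506)
H = -149635210/11733513 (H = -29927042*(4 + 1)/11733513 = -29927042/11733513*5 = -149635210/11733513 ≈ -12.753)
D/H = 608709/(-149635210/11733513) = 608709*(-11733513/149635210) = -7142294964717/149635210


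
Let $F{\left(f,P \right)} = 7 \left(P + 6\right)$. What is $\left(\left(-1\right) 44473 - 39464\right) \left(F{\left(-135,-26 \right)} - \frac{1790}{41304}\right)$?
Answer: $\frac{80920164325}{6884} \approx 1.1755 \cdot 10^{7}$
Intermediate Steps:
$F{\left(f,P \right)} = 42 + 7 P$ ($F{\left(f,P \right)} = 7 \left(6 + P\right) = 42 + 7 P$)
$\left(\left(-1\right) 44473 - 39464\right) \left(F{\left(-135,-26 \right)} - \frac{1790}{41304}\right) = \left(\left(-1\right) 44473 - 39464\right) \left(\left(42 + 7 \left(-26\right)\right) - \frac{1790}{41304}\right) = \left(-44473 - 39464\right) \left(\left(42 - 182\right) - \frac{895}{20652}\right) = - 83937 \left(-140 - \frac{895}{20652}\right) = \left(-83937\right) \left(- \frac{2892175}{20652}\right) = \frac{80920164325}{6884}$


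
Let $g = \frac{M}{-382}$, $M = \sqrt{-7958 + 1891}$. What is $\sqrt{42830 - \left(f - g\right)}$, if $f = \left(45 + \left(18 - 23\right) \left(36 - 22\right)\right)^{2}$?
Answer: $\frac{\sqrt{6158722420 - 382 i \sqrt{6067}}}{382} \approx 205.44 - 0.00049626 i$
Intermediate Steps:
$M = i \sqrt{6067}$ ($M = \sqrt{-6067} = i \sqrt{6067} \approx 77.891 i$)
$g = - \frac{i \sqrt{6067}}{382}$ ($g = \frac{i \sqrt{6067}}{-382} = i \sqrt{6067} \left(- \frac{1}{382}\right) = - \frac{i \sqrt{6067}}{382} \approx - 0.2039 i$)
$f = 625$ ($f = \left(45 - 70\right)^{2} = \left(-25\right)^{2} = 625$)
$\sqrt{42830 - \left(f - g\right)} = \sqrt{42830 - \left(625 + \frac{i \sqrt{6067}}{382}\right)} = \sqrt{42205 - \frac{i \sqrt{6067}}{382}}$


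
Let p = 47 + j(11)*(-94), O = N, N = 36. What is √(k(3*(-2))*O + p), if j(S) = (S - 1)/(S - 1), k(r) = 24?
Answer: √817 ≈ 28.583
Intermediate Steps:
O = 36
j(S) = 1 (j(S) = (-1 + S)/(-1 + S) = 1)
p = -47 (p = 47 + 1*(-94) = 47 - 94 = -47)
√(k(3*(-2))*O + p) = √(24*36 - 47) = √(864 - 47) = √817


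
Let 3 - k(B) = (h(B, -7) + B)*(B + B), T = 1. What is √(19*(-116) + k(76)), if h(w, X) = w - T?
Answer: I*√25153 ≈ 158.6*I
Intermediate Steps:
h(w, X) = -1 + w (h(w, X) = w - 1*1 = w - 1 = -1 + w)
k(B) = 3 - 2*B*(-1 + 2*B) (k(B) = 3 - ((-1 + B) + B)*(B + B) = 3 - (-1 + 2*B)*2*B = 3 - 2*B*(-1 + 2*B))
√(19*(-116) + k(76)) = √(19*(-116) + (3 - 4*76² + 2*76)) = √(-2204 + (3 - 4*5776 + 152)) = √(-2204 + (3 - 23104 + 152)) = √(-2204 - 22949) = √(-25153) = I*√25153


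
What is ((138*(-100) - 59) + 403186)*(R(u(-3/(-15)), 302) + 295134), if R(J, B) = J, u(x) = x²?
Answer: 2872591259777/25 ≈ 1.1490e+11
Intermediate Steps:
((138*(-100) - 59) + 403186)*(R(u(-3/(-15)), 302) + 295134) = ((138*(-100) - 59) + 403186)*((-3/(-15))² + 295134) = ((-13800 - 59) + 403186)*((-3*(-1/15))² + 295134) = (-13859 + 403186)*((⅕)² + 295134) = 389327*(1/25 + 295134) = 389327*(7378351/25) = 2872591259777/25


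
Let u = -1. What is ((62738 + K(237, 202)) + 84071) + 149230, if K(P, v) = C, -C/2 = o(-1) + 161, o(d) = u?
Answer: 295719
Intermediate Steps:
o(d) = -1
C = -320 (C = -2*(-1 + 161) = -2*160 = -320)
K(P, v) = -320
((62738 + K(237, 202)) + 84071) + 149230 = ((62738 - 320) + 84071) + 149230 = (62418 + 84071) + 149230 = 146489 + 149230 = 295719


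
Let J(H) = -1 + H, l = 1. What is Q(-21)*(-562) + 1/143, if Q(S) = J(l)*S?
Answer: 1/143 ≈ 0.0069930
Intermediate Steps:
Q(S) = 0 (Q(S) = (-1 + 1)*S = 0*S = 0)
Q(-21)*(-562) + 1/143 = 0*(-562) + 1/143 = 0 + 1/143 = 1/143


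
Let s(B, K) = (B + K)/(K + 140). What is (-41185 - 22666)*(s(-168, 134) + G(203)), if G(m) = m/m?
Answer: -7662120/137 ≈ -55928.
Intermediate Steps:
s(B, K) = (B + K)/(140 + K)
G(m) = 1
(-41185 - 22666)*(s(-168, 134) + G(203)) = (-41185 - 22666)*((-168 + 134)/(140 + 134) + 1) = -63851*(-34/274 + 1) = -63851*((1/274)*(-34) + 1) = -63851*(-17/137 + 1) = -63851*120/137 = -7662120/137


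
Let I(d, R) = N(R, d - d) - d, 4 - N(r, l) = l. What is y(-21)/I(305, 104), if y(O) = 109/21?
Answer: -109/6321 ≈ -0.017244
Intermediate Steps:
N(r, l) = 4 - l
y(O) = 109/21 (y(O) = 109*(1/21) = 109/21)
I(d, R) = 4 - d (I(d, R) = (4 - (d - d)) - d = (4 - 1*0) - d = (4 + 0) - d = 4 - d)
y(-21)/I(305, 104) = 109/(21*(4 - 1*305)) = 109/(21*(4 - 305)) = (109/21)/(-301) = (109/21)*(-1/301) = -109/6321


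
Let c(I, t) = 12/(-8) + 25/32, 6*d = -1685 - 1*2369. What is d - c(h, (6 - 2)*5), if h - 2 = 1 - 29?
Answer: -64795/96 ≈ -674.95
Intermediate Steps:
d = -2027/3 (d = (-1685 - 1*2369)/6 = (-1685 - 2369)/6 = (1/6)*(-4054) = -2027/3 ≈ -675.67)
h = -26 (h = 2 + (1 - 29) = 2 - 28 = -26)
c(I, t) = -23/32 (c(I, t) = 12*(-1/8) + 25*(1/32) = -3/2 + 25/32 = -23/32)
d - c(h, (6 - 2)*5) = -2027/3 - 1*(-23/32) = -2027/3 + 23/32 = -64795/96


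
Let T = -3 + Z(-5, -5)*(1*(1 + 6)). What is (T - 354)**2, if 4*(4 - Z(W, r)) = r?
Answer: 1640961/16 ≈ 1.0256e+5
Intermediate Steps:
Z(W, r) = 4 - r/4
T = 135/4 (T = -3 + (4 - 1/4*(-5))*(1*(1 + 6)) = -3 + (4 + 5/4)*(1*7) = -3 + (21/4)*7 = -3 + 147/4 = 135/4 ≈ 33.750)
(T - 354)**2 = (135/4 - 354)**2 = (-1281/4)**2 = 1640961/16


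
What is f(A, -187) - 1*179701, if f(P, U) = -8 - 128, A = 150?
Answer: -179837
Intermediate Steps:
f(P, U) = -136
f(A, -187) - 1*179701 = -136 - 1*179701 = -136 - 179701 = -179837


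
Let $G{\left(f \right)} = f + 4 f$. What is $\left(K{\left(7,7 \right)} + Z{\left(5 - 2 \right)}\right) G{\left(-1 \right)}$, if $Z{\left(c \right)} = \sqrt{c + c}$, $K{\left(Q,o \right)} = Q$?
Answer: $-35 - 5 \sqrt{6} \approx -47.247$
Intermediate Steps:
$Z{\left(c \right)} = \sqrt{2} \sqrt{c}$ ($Z{\left(c \right)} = \sqrt{2 c} = \sqrt{2} \sqrt{c}$)
$G{\left(f \right)} = 5 f$
$\left(K{\left(7,7 \right)} + Z{\left(5 - 2 \right)}\right) G{\left(-1 \right)} = \left(7 + \sqrt{2} \sqrt{5 - 2}\right) 5 \left(-1\right) = \left(7 + \sqrt{2} \sqrt{5 - 2}\right) \left(-5\right) = \left(7 + \sqrt{2} \sqrt{3}\right) \left(-5\right) = \left(7 + \sqrt{6}\right) \left(-5\right) = -35 - 5 \sqrt{6}$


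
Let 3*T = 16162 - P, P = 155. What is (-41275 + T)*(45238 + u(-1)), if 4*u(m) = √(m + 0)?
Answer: -4877470684/3 - 53909*I/6 ≈ -1.6258e+9 - 8984.8*I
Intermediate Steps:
T = 16007/3 (T = (16162 - 1*155)/3 = (16162 - 155)/3 = (⅓)*16007 = 16007/3 ≈ 5335.7)
u(m) = √m/4 (u(m) = √(m + 0)/4 = √m/4)
(-41275 + T)*(45238 + u(-1)) = (-41275 + 16007/3)*(45238 + √(-1)/4) = -107818*(45238 + I/4)/3 = -4877470684/3 - 53909*I/6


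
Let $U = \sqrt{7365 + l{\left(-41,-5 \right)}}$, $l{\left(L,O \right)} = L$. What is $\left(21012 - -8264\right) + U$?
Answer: $29276 + 2 \sqrt{1831} \approx 29362.0$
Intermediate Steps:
$U = 2 \sqrt{1831}$ ($U = \sqrt{7365 - 41} = \sqrt{7324} = 2 \sqrt{1831} \approx 85.58$)
$\left(21012 - -8264\right) + U = \left(21012 - -8264\right) + 2 \sqrt{1831} = \left(21012 + 8264\right) + 2 \sqrt{1831} = 29276 + 2 \sqrt{1831}$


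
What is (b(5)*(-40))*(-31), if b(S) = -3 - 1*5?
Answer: -9920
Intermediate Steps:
b(S) = -8 (b(S) = -3 - 5 = -8)
(b(5)*(-40))*(-31) = -8*(-40)*(-31) = 320*(-31) = -9920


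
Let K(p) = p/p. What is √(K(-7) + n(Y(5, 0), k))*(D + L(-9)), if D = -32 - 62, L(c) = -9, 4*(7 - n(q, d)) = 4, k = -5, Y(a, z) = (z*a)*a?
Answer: -103*√7 ≈ -272.51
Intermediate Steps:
Y(a, z) = z*a² (Y(a, z) = (a*z)*a = z*a²)
n(q, d) = 6 (n(q, d) = 7 - ¼*4 = 7 - 1 = 6)
K(p) = 1
D = -94
√(K(-7) + n(Y(5, 0), k))*(D + L(-9)) = √(1 + 6)*(-94 - 9) = √7*(-103) = -103*√7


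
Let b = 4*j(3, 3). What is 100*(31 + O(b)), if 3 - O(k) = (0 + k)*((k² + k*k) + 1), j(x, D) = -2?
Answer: 106600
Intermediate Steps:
b = -8 (b = 4*(-2) = -8)
O(k) = 3 - k*(1 + 2*k²) (O(k) = 3 - (0 + k)*((k² + k*k) + 1) = 3 - k*((k² + k²) + 1) = 3 - k*(2*k² + 1) = 3 - k*(1 + 2*k²))
100*(31 + O(b)) = 100*(31 + (3 - 1*(-8) - 2*(-8)³)) = 100*(31 + (3 + 8 - 2*(-512))) = 100*(31 + (3 + 8 + 1024)) = 100*(31 + 1035) = 100*1066 = 106600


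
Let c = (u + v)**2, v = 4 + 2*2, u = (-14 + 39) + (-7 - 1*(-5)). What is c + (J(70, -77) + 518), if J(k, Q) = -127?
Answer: 1352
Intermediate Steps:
u = 23 (u = 25 + (-7 + 5) = 25 - 2 = 23)
v = 8 (v = 4 + 4 = 8)
c = 961 (c = (23 + 8)**2 = 31**2 = 961)
c + (J(70, -77) + 518) = 961 + (-127 + 518) = 961 + 391 = 1352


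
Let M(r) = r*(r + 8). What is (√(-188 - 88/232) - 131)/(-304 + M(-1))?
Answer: 131/311 - 3*I*√17603/9019 ≈ 0.42122 - 0.044132*I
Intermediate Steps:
M(r) = r*(8 + r)
(√(-188 - 88/232) - 131)/(-304 + M(-1)) = (√(-188 - 88/232) - 131)/(-304 - (8 - 1)) = (√(-188 - 88*1/232) - 131)/(-304 - 1*7) = (√(-188 - 11/29) - 131)/(-304 - 7) = (√(-5463/29) - 131)/(-311) = (3*I*√17603/29 - 131)*(-1/311) = (-131 + 3*I*√17603/29)*(-1/311) = 131/311 - 3*I*√17603/9019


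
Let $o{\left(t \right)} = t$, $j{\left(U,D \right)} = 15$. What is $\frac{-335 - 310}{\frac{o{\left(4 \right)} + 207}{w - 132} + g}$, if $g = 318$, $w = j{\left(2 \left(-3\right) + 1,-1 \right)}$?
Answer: $- \frac{15093}{7399} \approx -2.0399$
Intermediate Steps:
$w = 15$
$\frac{-335 - 310}{\frac{o{\left(4 \right)} + 207}{w - 132} + g} = \frac{-335 - 310}{\frac{4 + 207}{15 - 132} + 318} = - \frac{645}{\frac{211}{-117} + 318} = - \frac{645}{211 \left(- \frac{1}{117}\right) + 318} = - \frac{645}{- \frac{211}{117} + 318} = - \frac{645}{\frac{36995}{117}} = \left(-645\right) \frac{117}{36995} = - \frac{15093}{7399}$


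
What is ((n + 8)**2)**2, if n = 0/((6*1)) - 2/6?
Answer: 279841/81 ≈ 3454.8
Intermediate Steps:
n = -1/3 (n = 0/6 - 2*1/6 = 0*(1/6) - 1/3 = 0 - 1/3 = -1/3 ≈ -0.33333)
((n + 8)**2)**2 = ((-1/3 + 8)**2)**2 = ((23/3)**2)**2 = (529/9)**2 = 279841/81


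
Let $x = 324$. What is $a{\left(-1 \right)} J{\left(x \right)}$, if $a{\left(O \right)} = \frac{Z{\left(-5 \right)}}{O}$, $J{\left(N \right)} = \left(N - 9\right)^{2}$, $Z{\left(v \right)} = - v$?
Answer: $-496125$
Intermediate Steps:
$J{\left(N \right)} = \left(-9 + N\right)^{2}$
$a{\left(O \right)} = \frac{5}{O}$ ($a{\left(O \right)} = \frac{\left(-1\right) \left(-5\right)}{O} = \frac{5}{O}$)
$a{\left(-1 \right)} J{\left(x \right)} = \frac{5}{-1} \left(-9 + 324\right)^{2} = 5 \left(-1\right) 315^{2} = \left(-5\right) 99225 = -496125$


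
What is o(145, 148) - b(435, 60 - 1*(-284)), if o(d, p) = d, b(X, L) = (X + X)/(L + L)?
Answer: 49445/344 ≈ 143.74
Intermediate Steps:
b(X, L) = X/L (b(X, L) = (2*X)/((2*L)) = (2*X)*(1/(2*L)) = X/L)
o(145, 148) - b(435, 60 - 1*(-284)) = 145 - 435/(60 - 1*(-284)) = 145 - 435/(60 + 284) = 145 - 435/344 = 49445/344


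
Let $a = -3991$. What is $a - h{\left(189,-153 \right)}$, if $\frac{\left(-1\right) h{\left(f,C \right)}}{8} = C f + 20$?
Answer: $-235167$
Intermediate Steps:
$h{\left(f,C \right)} = -160 - 8 C f$ ($h{\left(f,C \right)} = - 8 \left(C f + 20\right) = - 8 \left(20 + C f\right) = -160 - 8 C f$)
$a - h{\left(189,-153 \right)} = -3991 - \left(-160 - \left(-1224\right) 189\right) = -3991 - \left(-160 + 231336\right) = -3991 - 231176 = -235167$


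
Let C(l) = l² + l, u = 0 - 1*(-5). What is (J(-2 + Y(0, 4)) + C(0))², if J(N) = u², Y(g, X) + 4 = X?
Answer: 625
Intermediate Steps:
u = 5 (u = 0 + 5 = 5)
Y(g, X) = -4 + X
C(l) = l + l²
J(N) = 25 (J(N) = 5² = 25)
(J(-2 + Y(0, 4)) + C(0))² = (25 + 0*(1 + 0))² = (25 + 0*1)² = (25 + 0)² = 25² = 625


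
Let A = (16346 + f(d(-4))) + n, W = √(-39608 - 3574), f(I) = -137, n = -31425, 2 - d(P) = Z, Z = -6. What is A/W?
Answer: 2536*I*√4798/2399 ≈ 73.223*I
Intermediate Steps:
d(P) = 8 (d(P) = 2 - 1*(-6) = 2 + 6 = 8)
W = 3*I*√4798 (W = √(-43182) = 3*I*√4798 ≈ 207.8*I)
A = -15216 (A = (16346 - 137) - 31425 = 16209 - 31425 = -15216)
A/W = -15216*(-I*√4798/14394) = -(-2536)*I*√4798/2399 = 2536*I*√4798/2399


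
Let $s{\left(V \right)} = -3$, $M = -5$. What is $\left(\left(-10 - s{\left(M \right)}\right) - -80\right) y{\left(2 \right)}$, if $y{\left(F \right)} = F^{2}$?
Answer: $292$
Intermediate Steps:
$\left(\left(-10 - s{\left(M \right)}\right) - -80\right) y{\left(2 \right)} = \left(\left(-10 - -3\right) - -80\right) 2^{2} = \left(\left(-10 + 3\right) + 80\right) 4 = \left(-7 + 80\right) 4 = 73 \cdot 4 = 292$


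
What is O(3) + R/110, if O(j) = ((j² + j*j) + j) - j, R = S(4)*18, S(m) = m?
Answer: 1026/55 ≈ 18.655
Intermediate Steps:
R = 72 (R = 4*18 = 72)
O(j) = 2*j² (O(j) = ((j² + j²) + j) - j = (2*j² + j) - j = (j + 2*j²) - j = 2*j²)
O(3) + R/110 = 2*3² + 72/110 = 2*9 + 72*(1/110) = 18 + 36/55 = 1026/55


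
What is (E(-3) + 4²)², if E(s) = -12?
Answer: 16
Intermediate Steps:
(E(-3) + 4²)² = (-12 + 4²)² = (-12 + 16)² = 4² = 16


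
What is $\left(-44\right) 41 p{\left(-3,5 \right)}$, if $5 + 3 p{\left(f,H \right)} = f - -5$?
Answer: $1804$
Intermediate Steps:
$p{\left(f,H \right)} = \frac{f}{3}$ ($p{\left(f,H \right)} = - \frac{5}{3} + \frac{f - -5}{3} = - \frac{5}{3} + \frac{f + 5}{3} = - \frac{5}{3} + \frac{5 + f}{3} = - \frac{5}{3} + \left(\frac{5}{3} + \frac{f}{3}\right) = \frac{f}{3}$)
$\left(-44\right) 41 p{\left(-3,5 \right)} = \left(-44\right) 41 \cdot \frac{1}{3} \left(-3\right) = \left(-1804\right) \left(-1\right) = 1804$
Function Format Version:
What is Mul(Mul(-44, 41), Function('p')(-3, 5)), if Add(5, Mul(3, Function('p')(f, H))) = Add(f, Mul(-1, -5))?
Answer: 1804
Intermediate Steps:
Function('p')(f, H) = Mul(Rational(1, 3), f) (Function('p')(f, H) = Add(Rational(-5, 3), Mul(Rational(1, 3), Add(f, Mul(-1, -5)))) = Add(Rational(-5, 3), Mul(Rational(1, 3), Add(f, 5))) = Add(Rational(-5, 3), Mul(Rational(1, 3), Add(5, f))) = Add(Rational(-5, 3), Add(Rational(5, 3), Mul(Rational(1, 3), f))) = Mul(Rational(1, 3), f))
Mul(Mul(-44, 41), Function('p')(-3, 5)) = Mul(Mul(-44, 41), Mul(Rational(1, 3), -3)) = Mul(-1804, -1) = 1804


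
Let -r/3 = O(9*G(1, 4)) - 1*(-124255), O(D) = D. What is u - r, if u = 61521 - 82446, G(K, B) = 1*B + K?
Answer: 351975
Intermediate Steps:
G(K, B) = B + K
u = -20925
r = -372900 (r = -3*(9*(4 + 1) - 1*(-124255)) = -3*(9*5 + 124255) = -3*(45 + 124255) = -3*124300 = -372900)
u - r = -20925 - 1*(-372900) = -20925 + 372900 = 351975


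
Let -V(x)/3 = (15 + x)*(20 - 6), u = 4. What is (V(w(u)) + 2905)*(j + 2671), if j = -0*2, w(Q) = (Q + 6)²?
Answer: -5141675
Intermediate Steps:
w(Q) = (6 + Q)²
j = 0 (j = -19*0 = 0)
V(x) = -630 - 42*x (V(x) = -3*(15 + x)*(20 - 6) = -3*(15 + x)*14 = -3*(210 + 14*x) = -630 - 42*x)
(V(w(u)) + 2905)*(j + 2671) = ((-630 - 42*(6 + 4)²) + 2905)*(0 + 2671) = ((-630 - 42*10²) + 2905)*2671 = ((-630 - 42*100) + 2905)*2671 = ((-630 - 4200) + 2905)*2671 = (-4830 + 2905)*2671 = -1925*2671 = -5141675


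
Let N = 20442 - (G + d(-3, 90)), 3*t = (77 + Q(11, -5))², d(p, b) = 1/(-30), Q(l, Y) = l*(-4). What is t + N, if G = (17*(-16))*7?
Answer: 681271/30 ≈ 22709.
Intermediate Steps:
Q(l, Y) = -4*l
d(p, b) = -1/30
G = -1904 (G = -272*7 = -1904)
t = 363 (t = (77 - 4*11)²/3 = (77 - 44)²/3 = (⅓)*33² = (⅓)*1089 = 363)
N = 670381/30 (N = 20442 - (-1904 - 1/30) = 20442 - 1*(-57121/30) = 20442 + 57121/30 = 670381/30 ≈ 22346.)
t + N = 363 + 670381/30 = 681271/30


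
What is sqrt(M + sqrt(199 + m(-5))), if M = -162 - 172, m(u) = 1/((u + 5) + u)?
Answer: sqrt(-8350 + 5*sqrt(4970))/5 ≈ 17.886*I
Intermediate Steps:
m(u) = 1/(5 + 2*u) (m(u) = 1/((5 + u) + u) = 1/(5 + 2*u))
M = -334
sqrt(M + sqrt(199 + m(-5))) = sqrt(-334 + sqrt(199 + 1/(5 + 2*(-5)))) = sqrt(-334 + sqrt(199 + 1/(5 - 10))) = sqrt(-334 + sqrt(199 + 1/(-5))) = sqrt(-334 + sqrt(199 - 1/5)) = sqrt(-334 + sqrt(994/5)) = sqrt(-334 + sqrt(4970)/5)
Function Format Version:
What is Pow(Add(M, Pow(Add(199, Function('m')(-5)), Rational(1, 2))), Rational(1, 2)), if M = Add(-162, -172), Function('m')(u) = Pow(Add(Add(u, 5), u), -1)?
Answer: Mul(Rational(1, 5), Pow(Add(-8350, Mul(5, Pow(4970, Rational(1, 2)))), Rational(1, 2))) ≈ Mul(17.886, I)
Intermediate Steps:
Function('m')(u) = Pow(Add(5, Mul(2, u)), -1) (Function('m')(u) = Pow(Add(Add(5, u), u), -1) = Pow(Add(5, Mul(2, u)), -1))
M = -334
Pow(Add(M, Pow(Add(199, Function('m')(-5)), Rational(1, 2))), Rational(1, 2)) = Pow(Add(-334, Pow(Add(199, Pow(Add(5, Mul(2, -5)), -1)), Rational(1, 2))), Rational(1, 2)) = Pow(Add(-334, Pow(Add(199, Pow(Add(5, -10), -1)), Rational(1, 2))), Rational(1, 2)) = Pow(Add(-334, Pow(Add(199, Pow(-5, -1)), Rational(1, 2))), Rational(1, 2)) = Pow(Add(-334, Pow(Add(199, Rational(-1, 5)), Rational(1, 2))), Rational(1, 2)) = Pow(Add(-334, Pow(Rational(994, 5), Rational(1, 2))), Rational(1, 2)) = Pow(Add(-334, Mul(Rational(1, 5), Pow(4970, Rational(1, 2)))), Rational(1, 2))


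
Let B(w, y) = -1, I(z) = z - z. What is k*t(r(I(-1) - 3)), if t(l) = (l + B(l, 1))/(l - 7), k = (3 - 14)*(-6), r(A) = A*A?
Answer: 264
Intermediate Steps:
I(z) = 0
r(A) = A²
k = 66 (k = -11*(-6) = 66)
t(l) = (-1 + l)/(-7 + l) (t(l) = (l - 1)/(l - 7) = (-1 + l)/(-7 + l))
k*t(r(I(-1) - 3)) = 66*((-1 + (0 - 3)²)/(-7 + (0 - 3)²)) = 66*((-1 + (-3)²)/(-7 + (-3)²)) = 66*((-1 + 9)/(-7 + 9)) = 66*(8/2) = 66*((½)*8) = 66*4 = 264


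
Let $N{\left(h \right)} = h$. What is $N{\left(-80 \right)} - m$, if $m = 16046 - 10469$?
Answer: $-5657$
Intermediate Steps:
$m = 5577$ ($m = 16046 - 10469 = 5577$)
$N{\left(-80 \right)} - m = -80 - 5577 = -5657$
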